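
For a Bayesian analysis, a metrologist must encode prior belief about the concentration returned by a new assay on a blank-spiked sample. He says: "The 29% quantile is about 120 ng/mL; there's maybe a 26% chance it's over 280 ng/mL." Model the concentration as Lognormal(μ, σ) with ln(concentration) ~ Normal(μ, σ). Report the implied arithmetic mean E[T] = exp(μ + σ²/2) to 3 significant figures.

If T ~ Lognormal(μ,σ) then ln T ~ Normal(μ,σ), so the p-quantile of ln T is μ + z_p·σ.
ln(120) = 4.787 and ln(280) = 5.635; z_{0.29} = -0.5534, z_{0.74} = 0.6433.
σ = (5.635 − 4.787)/(0.6433 − (-0.5534)) = 0.708.
μ = 4.787 − (-0.5534)·0.708 = 5.179.
E[T] = exp(μ + σ²/2) = exp(5.179 + 0.2506) = 228 ng/mL.

E[T] ≈ 228 ng/mL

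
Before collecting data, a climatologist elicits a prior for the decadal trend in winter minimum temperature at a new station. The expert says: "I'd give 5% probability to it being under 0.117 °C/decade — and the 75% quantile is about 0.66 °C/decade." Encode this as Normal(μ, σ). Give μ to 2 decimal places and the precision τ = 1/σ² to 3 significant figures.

μ = 0.50, τ = 18.2

For Normal(μ,σ), the p-quantile is μ + z_p·σ. Here z_{0.05} = -1.645, z_{0.75} = 0.6745.
So 0.117 = μ − 1.645σ and 0.66 = μ + 0.6745σ.
Subtracting: σ = (0.66 − 0.117)/(0.6745 − (-1.645)) = 0.23.
Then μ = 0.117 − (-1.645)·0.23 = 0.50.
Precision τ = 1/σ² = 1/0.2341² = 18.2.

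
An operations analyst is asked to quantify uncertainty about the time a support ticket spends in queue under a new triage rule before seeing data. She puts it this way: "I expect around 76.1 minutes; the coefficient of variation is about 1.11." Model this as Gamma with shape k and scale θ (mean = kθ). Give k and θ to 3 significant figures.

For Gamma(k, scale θ): mean = kθ, variance = kθ², so CV = 1/√k.
CV = 1.11, hence k = 1/CV² = 0.812.
Then θ = mean/k = 76.1/0.812 = 93.8.

k ≈ 0.812, θ ≈ 93.8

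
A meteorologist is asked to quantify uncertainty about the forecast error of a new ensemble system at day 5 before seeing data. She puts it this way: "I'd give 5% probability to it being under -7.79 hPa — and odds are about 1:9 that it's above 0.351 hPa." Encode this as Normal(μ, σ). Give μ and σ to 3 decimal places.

μ = -3.214, σ = 2.782

The p-quantile of Normal(μ,σ) is μ + z_p·σ, with z_{0.05} = -1.645 and z_{0.9} = 1.282.
Eliminate σ: μ = (z₂·x₁ − z₁·x₂)/(z₂ − z₁) = (1.282·-7.79 − (-1.645)·0.351)/2.926 = -3.214.
Then σ = (x₂ − x₁)/(z₂ − z₁) = (0.351 − -7.79)/2.926 = 2.782.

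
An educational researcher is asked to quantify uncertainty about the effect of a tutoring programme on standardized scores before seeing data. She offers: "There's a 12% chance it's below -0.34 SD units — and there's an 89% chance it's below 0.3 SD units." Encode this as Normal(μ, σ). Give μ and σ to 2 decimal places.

μ = -0.03, σ = 0.27

For Normal(μ,σ), the p-quantile is μ + z_p·σ. Here z_{0.12} = -1.175, z_{0.89} = 1.227.
So -0.34 = μ − 1.175σ and 0.3 = μ + 1.227σ.
Subtracting: σ = (0.3 − -0.34)/(1.227 − (-1.175)) = 0.27.
Then μ = -0.34 − (-1.175)·0.27 = -0.03.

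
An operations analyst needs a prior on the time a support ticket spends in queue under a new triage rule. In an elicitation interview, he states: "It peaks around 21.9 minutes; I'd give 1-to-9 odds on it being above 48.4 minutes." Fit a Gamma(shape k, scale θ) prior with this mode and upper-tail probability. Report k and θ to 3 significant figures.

Gamma(k,θ) with k>1 has mode (k−1)θ, so θ = 21.9/(k−1).
Need P(X < 48.4) = 0.9 with θ tied to k this way. Start at k = 2, θ = 21.9: P(X<48.4) ≈ 0.648.
Too low — raise k to concentrate. Iterating converges to k ≈ 4.06.
Then θ = 21.9/(4.06−1) ≈ 7.16.

k ≈ 4.06, θ ≈ 7.16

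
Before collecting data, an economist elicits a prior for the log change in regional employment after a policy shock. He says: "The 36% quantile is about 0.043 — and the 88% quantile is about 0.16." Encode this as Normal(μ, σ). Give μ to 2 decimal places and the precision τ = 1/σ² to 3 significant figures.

For Normal(μ,σ), the p-quantile is μ + z_p·σ. Here z_{0.36} = -0.3585, z_{0.88} = 1.175.
So 0.043 = μ − 0.3585σ and 0.16 = μ + 1.175σ.
Subtracting: σ = (0.16 − 0.043)/(1.175 − (-0.3585)) = 0.08.
Then μ = 0.043 − (-0.3585)·0.08 = 0.07.
Precision τ = 1/σ² = 1/0.0763² = 172.

μ = 0.07, τ = 172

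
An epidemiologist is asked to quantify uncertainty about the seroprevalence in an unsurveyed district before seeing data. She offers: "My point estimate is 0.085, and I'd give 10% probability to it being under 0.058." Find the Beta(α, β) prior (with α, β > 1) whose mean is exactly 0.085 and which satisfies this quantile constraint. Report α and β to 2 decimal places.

With mean 0.085 fixed, write α = 0.085s, β = 0.915s where s = α+β.
Need P(θ < 0.058) = 0.1 under Beta(0.085s, 0.915s). Normal approximation: (q−m)/√(m(1−m)/s) ≈ z_{0.1} = -1.28, so s ≈ 0.085·0.915·(-1.28)²/(0.058−0.085)² = 175.2.
At s = 175.2: P(θ<0.058) ≈ 0.088. Adjusting to match 0.1 gives s ≈ 158.41.
So α = 0.085·158.41 ≈ 13.47, β = 0.915·158.41 ≈ 144.95.

α ≈ 13.47, β ≈ 144.95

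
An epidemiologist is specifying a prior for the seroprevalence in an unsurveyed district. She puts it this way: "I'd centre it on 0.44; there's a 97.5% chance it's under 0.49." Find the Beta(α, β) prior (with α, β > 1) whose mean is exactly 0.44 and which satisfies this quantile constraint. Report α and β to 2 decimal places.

With mean 0.44 fixed, write α = 0.44s, β = 0.56s where s = α+β.
Need P(θ < 0.49) = 0.975 under Beta(0.44s, 0.56s). Normal approximation: (q−m)/√(m(1−m)/s) ≈ z_{0.975} = 1.96, so s ≈ 0.44·0.56·(1.96)²/(0.49−0.44)² = 378.6.
At s = 378.6: P(θ<0.49) ≈ 0.975. Adjusting to match 0.975 gives s ≈ 381.73.
So α = 0.44·381.73 ≈ 167.96, β = 0.56·381.73 ≈ 213.77.

α ≈ 167.96, β ≈ 213.77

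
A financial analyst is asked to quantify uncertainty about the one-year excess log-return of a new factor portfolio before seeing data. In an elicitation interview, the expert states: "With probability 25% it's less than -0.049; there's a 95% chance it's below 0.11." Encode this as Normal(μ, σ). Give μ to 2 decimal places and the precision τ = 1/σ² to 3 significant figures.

μ = -0.00, τ = 213

The p-quantile of Normal(μ,σ) is μ + z_p·σ, with z_{0.25} = -0.6745 and z_{0.95} = 1.645.
Eliminate σ: μ = (z₂·x₁ − z₁·x₂)/(z₂ − z₁) = (1.645·-0.049 − (-0.6745)·0.11)/2.319 = -0.00.
Then σ = (x₂ − x₁)/(z₂ − z₁) = (0.11 − -0.049)/2.319 = 0.07.
Precision τ = 1/σ² = 1/0.06855² = 213.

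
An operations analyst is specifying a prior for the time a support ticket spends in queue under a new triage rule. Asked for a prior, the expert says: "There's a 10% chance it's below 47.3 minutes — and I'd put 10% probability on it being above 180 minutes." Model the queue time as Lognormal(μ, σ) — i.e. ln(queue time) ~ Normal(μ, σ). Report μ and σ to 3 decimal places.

μ ≈ 4.525, σ ≈ 0.521

If T ~ Lognormal(μ,σ) then ln T ~ Normal(μ,σ), so the p-quantile of ln T is μ + z_p·σ.
ln(47.3) = 3.857 and ln(180) = 5.193; z_{0.1} = -1.282, z_{0.9} = 1.282.
σ = (5.193 − 3.857)/(1.282 − (-1.282)) = 0.521.
μ = 3.857 − (-1.282)·0.521 = 4.525.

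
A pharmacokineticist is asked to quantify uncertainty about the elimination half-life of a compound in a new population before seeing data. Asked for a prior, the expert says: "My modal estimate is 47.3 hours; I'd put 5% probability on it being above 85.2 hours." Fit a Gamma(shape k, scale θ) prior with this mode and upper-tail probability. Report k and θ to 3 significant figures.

k ≈ 9.05, θ ≈ 5.88

Gamma(k,θ) with k>1 has mode (k−1)θ, so θ = 47.3/(k−1).
Need P(X < 85.2) = 0.95 with θ tied to k this way. Start at k = 2, θ = 47.3: P(X<85.2) ≈ 0.538.
Too low — raise k to concentrate. Iterating converges to k ≈ 9.05.
Then θ = 47.3/(9.05−1) ≈ 5.88.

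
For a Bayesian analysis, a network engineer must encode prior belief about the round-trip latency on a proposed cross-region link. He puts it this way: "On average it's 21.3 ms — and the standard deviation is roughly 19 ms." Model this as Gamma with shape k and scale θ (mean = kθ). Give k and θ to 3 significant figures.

For Gamma(k, scale θ): mean = kθ, variance = kθ², so CV = 1/√k.
CV = SD/mean = 19/21.3 = 0.892, hence k = 1/CV² = 1.26.
Then θ = mean/k = 21.3/1.26 = 16.9.

k ≈ 1.26, θ ≈ 16.9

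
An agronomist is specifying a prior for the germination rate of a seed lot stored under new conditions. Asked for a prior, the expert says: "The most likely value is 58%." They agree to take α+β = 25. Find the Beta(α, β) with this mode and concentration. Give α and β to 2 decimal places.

α = 14.34, β = 10.66

For α,β > 1 the Beta mode is (α−1)/(α+β−2). With α+β = 25, the mode is (α−1)/23.
Set (α−1)/23 = 0.58 → α = 1 + 0.58·23 = 14.34.
β = 25 − α = 10.66.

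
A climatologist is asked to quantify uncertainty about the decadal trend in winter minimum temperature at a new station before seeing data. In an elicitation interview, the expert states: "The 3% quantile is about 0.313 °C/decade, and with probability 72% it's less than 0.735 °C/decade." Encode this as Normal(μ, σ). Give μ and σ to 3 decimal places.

For Normal(μ,σ), the p-quantile is μ + z_p·σ. Here z_{0.03} = -1.881, z_{0.72} = 0.5828.
So 0.313 = μ − 1.881σ and 0.735 = μ + 0.5828σ.
Subtracting: σ = (0.735 − 0.313)/(0.5828 − (-1.881)) = 0.171.
Then μ = 0.313 − (-1.881)·0.171 = 0.635.

μ = 0.635, σ = 0.171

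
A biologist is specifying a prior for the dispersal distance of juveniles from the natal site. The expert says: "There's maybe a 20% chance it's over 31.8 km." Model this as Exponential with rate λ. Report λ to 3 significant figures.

P(T > 31.8) = e^(−λ·31.8) = 0.2, so λ = −ln(0.2)/31.8 = 0.0506.

λ ≈ 0.0506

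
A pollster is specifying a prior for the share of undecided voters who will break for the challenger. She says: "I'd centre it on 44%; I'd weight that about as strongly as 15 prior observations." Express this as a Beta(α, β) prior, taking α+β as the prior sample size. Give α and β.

Under the effective-sample-size interpretation, Beta(α, β) has prior mean α/(α+β) and prior sample size α+β.
So α+β = 15 and α/(α+β) = 0.44, giving α = 0.44·15 = 6.6 and β = 15 − 6.6 = 8.4.

α = 6.6, β = 8.4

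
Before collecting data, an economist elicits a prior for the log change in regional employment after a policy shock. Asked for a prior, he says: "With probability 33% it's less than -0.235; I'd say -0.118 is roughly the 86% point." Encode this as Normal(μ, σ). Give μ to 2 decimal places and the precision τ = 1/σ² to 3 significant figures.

μ = -0.20, τ = 169

For Normal(μ,σ), the p-quantile is μ + z_p·σ. Here z_{0.33} = -0.4399, z_{0.86} = 1.08.
So -0.235 = μ − 0.4399σ and -0.118 = μ + 1.08σ.
Subtracting: σ = (-0.118 − -0.235)/(1.08 − (-0.4399)) = 0.08.
Then μ = -0.235 − (-0.4399)·0.08 = -0.20.
Precision τ = 1/σ² = 1/0.07696² = 169.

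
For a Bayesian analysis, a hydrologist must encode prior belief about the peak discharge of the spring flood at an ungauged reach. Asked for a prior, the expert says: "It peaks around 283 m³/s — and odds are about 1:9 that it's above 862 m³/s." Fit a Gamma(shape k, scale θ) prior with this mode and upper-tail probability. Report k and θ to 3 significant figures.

Gamma(k,θ) with k>1 has mode (k−1)θ, so θ = 283/(k−1).
Need P(X < 862) = 0.9 with θ tied to k this way. Start at k = 2, θ = 283: P(X<862) ≈ 0.808.
Too low — raise k to concentrate. Iterating converges to k ≈ 2.53.
Then θ = 283/(2.53−1) ≈ 185.

k ≈ 2.53, θ ≈ 185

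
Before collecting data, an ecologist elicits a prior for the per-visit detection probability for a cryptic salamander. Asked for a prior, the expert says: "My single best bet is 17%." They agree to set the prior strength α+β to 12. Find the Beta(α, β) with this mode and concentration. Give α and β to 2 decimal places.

α = 2.70, β = 9.30

For α,β > 1 the Beta mode is (α−1)/(α+β−2). With α+β = 12, the mode is (α−1)/10.
Set (α−1)/10 = 0.17 → α = 1 + 0.17·10 = 2.70.
β = 12 − α = 9.30.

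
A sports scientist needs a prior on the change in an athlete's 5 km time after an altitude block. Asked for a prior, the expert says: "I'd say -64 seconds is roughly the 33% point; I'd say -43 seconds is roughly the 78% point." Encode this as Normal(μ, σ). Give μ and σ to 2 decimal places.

For Normal(μ,σ), the p-quantile is μ + z_p·σ. Here z_{0.33} = -0.4399, z_{0.78} = 0.7722.
So -64 = μ − 0.4399σ and -43 = μ + 0.7722σ.
Subtracting: σ = (-43 − -64)/(0.7722 − (-0.4399)) = 17.33.
Then μ = -64 − (-0.4399)·17.33 = -56.38.

μ = -56.38, σ = 17.33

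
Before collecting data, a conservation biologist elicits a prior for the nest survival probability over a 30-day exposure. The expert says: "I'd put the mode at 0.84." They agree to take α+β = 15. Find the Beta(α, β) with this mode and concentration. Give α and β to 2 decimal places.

α = 11.92, β = 3.08

For α,β > 1 the Beta mode is (α−1)/(α+β−2). With α+β = 15, the mode is (α−1)/13.
Set (α−1)/13 = 0.84 → α = 1 + 0.84·13 = 11.92.
β = 15 − α = 3.08.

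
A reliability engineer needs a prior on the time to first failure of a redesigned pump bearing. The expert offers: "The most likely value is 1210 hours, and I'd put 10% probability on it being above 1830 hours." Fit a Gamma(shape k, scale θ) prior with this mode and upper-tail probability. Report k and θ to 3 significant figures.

k ≈ 11.9, θ ≈ 111

Gamma(k,θ) with k>1 has mode (k−1)θ, so θ = 1210/(k−1).
Need P(X < 1830) = 0.9 with θ tied to k this way. Start at k = 2, θ = 1210: P(X<1830) ≈ 0.446.
Too low — raise k to concentrate. Iterating converges to k ≈ 11.9.
Then θ = 1210/(11.9−1) ≈ 111.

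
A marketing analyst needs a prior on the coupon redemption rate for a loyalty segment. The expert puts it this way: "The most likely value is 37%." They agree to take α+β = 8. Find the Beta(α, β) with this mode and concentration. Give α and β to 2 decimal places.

For α,β > 1 the Beta mode is (α−1)/(α+β−2). With α+β = 8, the mode is (α−1)/6.
Set (α−1)/6 = 0.37 → α = 1 + 0.37·6 = 3.22.
β = 8 − α = 4.78.

α = 3.22, β = 4.78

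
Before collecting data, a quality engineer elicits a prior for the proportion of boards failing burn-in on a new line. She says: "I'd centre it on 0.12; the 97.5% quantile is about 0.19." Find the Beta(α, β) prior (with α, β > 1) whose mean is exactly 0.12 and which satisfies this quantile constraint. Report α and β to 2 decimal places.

With mean 0.12 fixed, write α = 0.12s, β = 0.88s where s = α+β.
Need P(θ < 0.19) = 0.975 under Beta(0.12s, 0.88s). Normal approximation: (q−m)/√(m(1−m)/s) ≈ z_{0.975} = 1.96, so s ≈ 0.12·0.88·(1.96)²/(0.19−0.12)² = 82.8.
At s = 82.8: P(θ<0.19) ≈ 0.964. Adjusting to match 0.975 gives s ≈ 100.31.
So α = 0.12·100.31 ≈ 12.04, β = 0.88·100.31 ≈ 88.27.

α ≈ 12.04, β ≈ 88.27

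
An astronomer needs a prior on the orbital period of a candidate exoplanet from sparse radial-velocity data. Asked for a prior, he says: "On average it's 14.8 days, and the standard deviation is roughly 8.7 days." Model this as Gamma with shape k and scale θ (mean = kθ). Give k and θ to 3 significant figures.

k ≈ 2.89, θ ≈ 5.11

For Gamma(k, scale θ): mean = kθ, variance = kθ², so CV = 1/√k.
CV = SD/mean = 8.7/14.8 = 0.5878, hence k = 1/CV² = 2.89.
Then θ = mean/k = 14.8/2.89 = 5.11.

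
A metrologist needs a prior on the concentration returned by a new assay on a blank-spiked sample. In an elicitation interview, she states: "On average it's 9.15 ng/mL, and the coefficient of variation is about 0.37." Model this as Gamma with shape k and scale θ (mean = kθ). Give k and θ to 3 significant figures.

k ≈ 7.3, θ ≈ 1.25

For Gamma(k, scale θ): mean = kθ, variance = kθ², so CV = 1/√k.
CV = 0.37, hence k = 1/CV² = 7.3.
Then θ = mean/k = 9.15/7.3 = 1.25.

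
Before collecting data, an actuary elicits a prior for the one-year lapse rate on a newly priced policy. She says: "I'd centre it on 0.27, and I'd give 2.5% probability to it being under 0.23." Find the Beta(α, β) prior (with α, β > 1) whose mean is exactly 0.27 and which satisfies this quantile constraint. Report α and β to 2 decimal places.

With mean 0.27 fixed, write α = 0.27s, β = 0.73s where s = α+β.
Need P(θ < 0.23) = 0.025 under Beta(0.27s, 0.73s). Normal approximation: (q−m)/√(m(1−m)/s) ≈ z_{0.025} = -1.96, so s ≈ 0.27·0.73·(-1.96)²/(0.23−0.27)² = 473.2.
At s = 473.2: P(θ<0.23) ≈ 0.022. Adjusting to match 0.025 gives s ≈ 449.48.
So α = 0.27·449.48 ≈ 121.36, β = 0.73·449.48 ≈ 328.12.

α ≈ 121.36, β ≈ 328.12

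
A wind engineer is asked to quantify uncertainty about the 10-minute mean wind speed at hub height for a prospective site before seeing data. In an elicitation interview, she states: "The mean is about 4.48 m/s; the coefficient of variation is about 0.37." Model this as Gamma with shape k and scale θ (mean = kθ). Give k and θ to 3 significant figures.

k ≈ 7.3, θ ≈ 0.613

For Gamma(k, scale θ): mean = kθ, variance = kθ², so CV = 1/√k.
CV = 0.37, hence k = 1/CV² = 7.3.
Then θ = mean/k = 4.48/7.3 = 0.613.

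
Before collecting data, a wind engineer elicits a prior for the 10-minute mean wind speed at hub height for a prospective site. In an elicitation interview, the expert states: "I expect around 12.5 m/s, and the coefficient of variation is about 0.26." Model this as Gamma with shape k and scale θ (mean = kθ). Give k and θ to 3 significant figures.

k ≈ 14.8, θ ≈ 0.845

For Gamma(k, scale θ): mean = kθ, variance = kθ², so CV = 1/√k.
CV = 0.26, hence k = 1/CV² = 14.8.
Then θ = mean/k = 12.5/14.8 = 0.845.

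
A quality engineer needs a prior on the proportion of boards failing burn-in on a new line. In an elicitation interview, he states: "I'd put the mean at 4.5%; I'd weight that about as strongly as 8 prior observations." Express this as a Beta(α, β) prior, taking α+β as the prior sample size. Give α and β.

α = 0.36, β = 7.64

Under the effective-sample-size interpretation, Beta(α, β) has prior mean α/(α+β) and prior sample size α+β.
So α+β = 8 and α/(α+β) = 0.045, giving α = 0.045·8 = 0.36 and β = 8 − 0.36 = 7.64.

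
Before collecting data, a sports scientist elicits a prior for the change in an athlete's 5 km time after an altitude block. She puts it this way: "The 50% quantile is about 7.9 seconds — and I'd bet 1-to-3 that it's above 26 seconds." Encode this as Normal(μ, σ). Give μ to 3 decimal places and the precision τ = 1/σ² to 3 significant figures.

μ = 7.900, τ = 0.00139

For Normal(μ,σ), the p-quantile is μ + z_p·σ. Here z_{0.5} = 0, z_{0.75} = 0.6745.
So 7.9 = μ + 0σ and 26 = μ + 0.6745σ.
Subtracting: σ = (26 − 7.9)/(0.6745 − (0)) = 26.835.
Then μ = 7.9 − (0)·26.835 = 7.900.
Precision τ = 1/σ² = 1/26.84² = 0.00139.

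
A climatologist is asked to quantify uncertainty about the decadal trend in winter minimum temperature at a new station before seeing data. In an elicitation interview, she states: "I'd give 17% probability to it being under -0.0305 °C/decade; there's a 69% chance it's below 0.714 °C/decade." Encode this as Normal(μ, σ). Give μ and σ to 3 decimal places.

μ = 0.459, σ = 0.513

The p-quantile of Normal(μ,σ) is μ + z_p·σ, with z_{0.17} = -0.9542 and z_{0.69} = 0.4959.
Eliminate σ: μ = (z₂·x₁ − z₁·x₂)/(z₂ − z₁) = (0.4959·-0.0305 − (-0.9542)·0.714)/1.45 = 0.459.
Then σ = (x₂ − x₁)/(z₂ − z₁) = (0.714 − -0.0305)/1.45 = 0.513.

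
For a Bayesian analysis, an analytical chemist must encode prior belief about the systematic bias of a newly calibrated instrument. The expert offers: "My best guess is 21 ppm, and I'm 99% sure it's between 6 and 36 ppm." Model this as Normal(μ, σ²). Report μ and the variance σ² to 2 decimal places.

μ = 21.00, σ² = 33.91

A symmetric 99% interval runs μ ± z·σ with z = 2.576.
Half-width = 15, so σ = 15/2.576 = 5.823 and σ² = 33.91.
μ is the stated best guess, 21.00.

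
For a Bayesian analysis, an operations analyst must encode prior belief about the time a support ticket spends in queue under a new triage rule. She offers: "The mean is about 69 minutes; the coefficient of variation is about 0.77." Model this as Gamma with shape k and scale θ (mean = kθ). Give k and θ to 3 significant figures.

k ≈ 1.69, θ ≈ 40.9

For Gamma(k, scale θ): mean = kθ, variance = kθ², so CV = 1/√k.
CV = 0.77, hence k = 1/CV² = 1.69.
Then θ = mean/k = 69/1.69 = 40.9.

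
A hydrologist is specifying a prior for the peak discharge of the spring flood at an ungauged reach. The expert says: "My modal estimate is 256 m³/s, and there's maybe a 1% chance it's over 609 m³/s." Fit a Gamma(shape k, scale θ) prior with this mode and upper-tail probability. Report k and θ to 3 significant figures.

k ≈ 7.32, θ ≈ 40.5

Gamma(k,θ) with k>1 has mode (k−1)θ, so θ = 256/(k−1).
Need P(X < 609) = 0.99 with θ tied to k this way. Start at k = 2, θ = 256: P(X<609) ≈ 0.687.
Too low — raise k to concentrate. Iterating converges to k ≈ 7.32.
Then θ = 256/(7.32−1) ≈ 40.5.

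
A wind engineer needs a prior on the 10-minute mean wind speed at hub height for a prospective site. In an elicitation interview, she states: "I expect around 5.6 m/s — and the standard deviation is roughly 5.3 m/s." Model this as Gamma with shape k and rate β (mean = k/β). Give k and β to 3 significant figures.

k ≈ 1.12, β ≈ 0.199

For Gamma(k, rate β): mean = k/β, variance = k/β², so CV = 1/√k.
CV = SD/mean = 5.3/5.6 = 0.9464, hence k = 1/CV² = 1.12.
Then β = k/mean = 1.12/5.6 = 0.199.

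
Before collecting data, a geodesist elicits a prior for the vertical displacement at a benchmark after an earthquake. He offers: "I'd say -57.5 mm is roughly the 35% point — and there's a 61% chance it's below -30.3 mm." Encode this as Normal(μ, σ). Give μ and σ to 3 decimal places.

μ = -41.731, σ = 40.924

The p-quantile of Normal(μ,σ) is μ + z_p·σ, with z_{0.35} = -0.3853 and z_{0.61} = 0.2793.
Eliminate σ: μ = (z₂·x₁ − z₁·x₂)/(z₂ − z₁) = (0.2793·-57.5 − (-0.3853)·-30.3)/0.6646 = -41.731.
Then σ = (x₂ − x₁)/(z₂ − z₁) = (-30.3 − -57.5)/0.6646 = 40.924.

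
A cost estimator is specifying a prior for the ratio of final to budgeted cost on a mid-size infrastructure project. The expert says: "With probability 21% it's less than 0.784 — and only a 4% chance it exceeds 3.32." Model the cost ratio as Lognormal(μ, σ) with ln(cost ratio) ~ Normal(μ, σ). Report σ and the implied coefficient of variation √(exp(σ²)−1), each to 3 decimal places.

σ ≈ 0.564, CV ≈ 0.613

If T ~ Lognormal(μ,σ) then ln T ~ Normal(μ,σ), so the p-quantile of ln T is μ + z_p·σ.
ln(0.784) = -0.2433 and ln(3.32) = 1.2; z_{0.21} = -0.8064, z_{0.96} = 1.751.
σ = (1.2 − -0.2433)/(1.751 − (-0.8064)) = 0.564.
μ = -0.2433 − (-0.8064)·0.564 = 0.212.
CV = √(exp(σ²)−1) = √(exp(0.3186)−1) = 0.613.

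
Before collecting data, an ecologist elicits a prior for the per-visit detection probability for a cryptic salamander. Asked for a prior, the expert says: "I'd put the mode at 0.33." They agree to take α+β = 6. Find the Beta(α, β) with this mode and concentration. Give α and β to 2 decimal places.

For α,β > 1 the Beta mode is (α−1)/(α+β−2). With α+β = 6, the mode is (α−1)/4.
Set (α−1)/4 = 0.33 → α = 1 + 0.33·4 = 2.32.
β = 6 − α = 3.68.

α = 2.32, β = 3.68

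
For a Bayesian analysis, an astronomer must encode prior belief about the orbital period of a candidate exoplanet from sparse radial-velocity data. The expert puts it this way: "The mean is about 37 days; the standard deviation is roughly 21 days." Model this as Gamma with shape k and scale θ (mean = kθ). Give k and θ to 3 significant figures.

For Gamma(k, scale θ): mean = kθ, variance = kθ², so CV = 1/√k.
CV = SD/mean = 21/37 = 0.5676, hence k = 1/CV² = 3.1.
Then θ = mean/k = 37/3.1 = 11.9.

k ≈ 3.1, θ ≈ 11.9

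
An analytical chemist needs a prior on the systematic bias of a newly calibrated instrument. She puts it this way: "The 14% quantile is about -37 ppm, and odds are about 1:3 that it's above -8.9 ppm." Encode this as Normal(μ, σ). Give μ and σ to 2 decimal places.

The p-quantile of Normal(μ,σ) is μ + z_p·σ, with z_{0.14} = -1.08 and z_{0.75} = 0.6745.
Eliminate σ: μ = (z₂·x₁ − z₁·x₂)/(z₂ − z₁) = (0.6745·-37 − (-1.08)·-8.9)/1.755 = -19.70.
Then σ = (x₂ − x₁)/(z₂ − z₁) = (-8.9 − -37)/1.755 = 16.01.

μ = -19.70, σ = 16.01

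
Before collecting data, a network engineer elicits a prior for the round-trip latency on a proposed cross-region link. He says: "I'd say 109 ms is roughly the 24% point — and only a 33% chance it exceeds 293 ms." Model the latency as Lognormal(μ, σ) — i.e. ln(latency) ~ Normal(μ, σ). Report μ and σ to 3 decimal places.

μ ≈ 5.301, σ ≈ 0.863

If T ~ Lognormal(μ,σ) then ln T ~ Normal(μ,σ), so the p-quantile of ln T is μ + z_p·σ.
ln(109) = 4.691 and ln(293) = 5.68; z_{0.24} = -0.7063, z_{0.67} = 0.4399.
σ = (5.68 − 4.691)/(0.4399 − (-0.7063)) = 0.863.
μ = 4.691 − (-0.7063)·0.863 = 5.301.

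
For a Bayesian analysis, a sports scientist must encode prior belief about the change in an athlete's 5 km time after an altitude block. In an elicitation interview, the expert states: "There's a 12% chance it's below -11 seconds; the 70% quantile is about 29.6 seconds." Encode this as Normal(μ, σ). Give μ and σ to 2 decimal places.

μ = 17.07, σ = 23.89

The p-quantile of Normal(μ,σ) is μ + z_p·σ, with z_{0.12} = -1.175 and z_{0.7} = 0.5244.
Eliminate σ: μ = (z₂·x₁ − z₁·x₂)/(z₂ − z₁) = (0.5244·-11 − (-1.175)·29.6)/1.699 = 17.07.
Then σ = (x₂ − x₁)/(z₂ − z₁) = (29.6 − -11)/1.699 = 23.89.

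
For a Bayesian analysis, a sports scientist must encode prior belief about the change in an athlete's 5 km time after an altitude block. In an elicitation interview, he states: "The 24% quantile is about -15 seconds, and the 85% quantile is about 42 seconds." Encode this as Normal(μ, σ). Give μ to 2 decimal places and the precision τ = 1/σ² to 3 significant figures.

For Normal(μ,σ), the p-quantile is μ + z_p·σ. Here z_{0.24} = -0.7063, z_{0.85} = 1.036.
So -15 = μ − 0.7063σ and 42 = μ + 1.036σ.
Subtracting: σ = (42 − -15)/(1.036 − (-0.7063)) = 32.71.
Then μ = -15 − (-0.7063)·32.71 = 8.10.
Precision τ = 1/σ² = 1/32.71² = 0.000935.

μ = 8.10, τ = 0.000935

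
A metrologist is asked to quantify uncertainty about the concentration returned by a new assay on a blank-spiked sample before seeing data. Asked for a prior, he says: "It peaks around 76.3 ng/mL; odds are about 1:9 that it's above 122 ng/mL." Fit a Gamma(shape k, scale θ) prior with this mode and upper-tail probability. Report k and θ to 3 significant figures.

k ≈ 9.53, θ ≈ 8.95

Gamma(k,θ) with k>1 has mode (k−1)θ, so θ = 76.3/(k−1).
Need P(X < 122) = 0.9 with θ tied to k this way. Start at k = 2, θ = 76.3: P(X<122) ≈ 0.475.
Too low — raise k to concentrate. Iterating converges to k ≈ 9.53.
Then θ = 76.3/(9.53−1) ≈ 8.95.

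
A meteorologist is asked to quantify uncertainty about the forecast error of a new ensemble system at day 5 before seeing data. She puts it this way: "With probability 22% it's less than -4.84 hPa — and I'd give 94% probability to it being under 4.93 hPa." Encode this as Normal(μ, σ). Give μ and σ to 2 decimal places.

μ = -1.60, σ = 4.20

The p-quantile of Normal(μ,σ) is μ + z_p·σ, with z_{0.22} = -0.7722 and z_{0.94} = 1.555.
Eliminate σ: μ = (z₂·x₁ − z₁·x₂)/(z₂ − z₁) = (1.555·-4.84 − (-0.7722)·4.93)/2.327 = -1.60.
Then σ = (x₂ − x₁)/(z₂ − z₁) = (4.93 − -4.84)/2.327 = 4.20.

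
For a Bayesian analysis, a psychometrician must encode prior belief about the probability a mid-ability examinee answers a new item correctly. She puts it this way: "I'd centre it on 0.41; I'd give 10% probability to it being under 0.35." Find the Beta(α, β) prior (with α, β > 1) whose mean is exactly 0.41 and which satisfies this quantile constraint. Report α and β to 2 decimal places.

With mean 0.41 fixed, write α = 0.41s, β = 0.59s where s = α+β.
Need P(θ < 0.35) = 0.1 under Beta(0.41s, 0.59s). Normal approximation: (q−m)/√(m(1−m)/s) ≈ z_{0.1} = -1.28, so s ≈ 0.41·0.59·(-1.28)²/(0.35−0.41)² = 110.4.
At s = 110.4: P(θ<0.35) ≈ 0.098. Adjusting to match 0.1 gives s ≈ 108.68.
So α = 0.41·108.68 ≈ 44.56, β = 0.59·108.68 ≈ 64.12.

α ≈ 44.56, β ≈ 64.12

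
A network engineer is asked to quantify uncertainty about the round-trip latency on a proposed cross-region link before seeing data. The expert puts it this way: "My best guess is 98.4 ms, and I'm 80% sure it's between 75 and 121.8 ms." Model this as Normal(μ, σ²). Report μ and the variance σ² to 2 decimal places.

A symmetric 80% interval runs μ ± z·σ with z = 1.282.
Half-width = 23.4, so σ = 23.4/1.282 = 18.259 and σ² = 333.40.
μ is the stated best guess, 98.40.

μ = 98.40, σ² = 333.40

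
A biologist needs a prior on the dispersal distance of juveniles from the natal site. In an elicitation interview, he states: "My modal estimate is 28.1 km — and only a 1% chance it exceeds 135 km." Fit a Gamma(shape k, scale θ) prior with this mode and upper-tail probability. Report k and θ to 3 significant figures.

Gamma(k,θ) with k>1 has mode (k−1)θ, so θ = 28.1/(k−1).
Need P(X < 135) = 0.99 with θ tied to k this way. Start at k = 2, θ = 28.1: P(X<135) ≈ 0.952.
Too low — raise k to concentrate. Iterating converges to k ≈ 2.61.
Then θ = 28.1/(2.61−1) ≈ 17.4.

k ≈ 2.61, θ ≈ 17.4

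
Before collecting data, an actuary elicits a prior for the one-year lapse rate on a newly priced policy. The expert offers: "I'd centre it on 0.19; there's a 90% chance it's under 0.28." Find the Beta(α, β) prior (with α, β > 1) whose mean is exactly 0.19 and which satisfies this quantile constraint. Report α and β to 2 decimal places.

α ≈ 6.31, β ≈ 26.89

With mean 0.19 fixed, write α = 0.19s, β = 0.81s where s = α+β.
Need P(θ < 0.28) = 0.9 under Beta(0.19s, 0.81s). Normal approximation: (q−m)/√(m(1−m)/s) ≈ z_{0.9} = 1.28, so s ≈ 0.19·0.81·(1.28)²/(0.28−0.19)² = 31.2.
At s = 31.2: P(θ<0.28) ≈ 0.894. Adjusting to match 0.9 gives s ≈ 33.20.
So α = 0.19·33.20 ≈ 6.31, β = 0.81·33.20 ≈ 26.89.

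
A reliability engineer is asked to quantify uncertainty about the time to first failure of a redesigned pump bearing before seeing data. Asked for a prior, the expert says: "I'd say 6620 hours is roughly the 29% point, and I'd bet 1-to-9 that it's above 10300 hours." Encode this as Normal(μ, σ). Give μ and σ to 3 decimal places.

μ = 7729.824, σ = 2005.519

The p-quantile of Normal(μ,σ) is μ + z_p·σ, with z_{0.29} = -0.5534 and z_{0.9} = 1.282.
Eliminate σ: μ = (z₂·x₁ − z₁·x₂)/(z₂ − z₁) = (1.282·6620 − (-0.5534)·10300)/1.835 = 7729.824.
Then σ = (x₂ − x₁)/(z₂ − z₁) = (10300 − 6620)/1.835 = 2005.519.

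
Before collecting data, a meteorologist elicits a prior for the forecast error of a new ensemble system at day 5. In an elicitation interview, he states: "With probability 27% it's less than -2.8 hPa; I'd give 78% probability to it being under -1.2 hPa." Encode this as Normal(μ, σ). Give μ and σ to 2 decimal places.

For Normal(μ,σ), the p-quantile is μ + z_p·σ. Here z_{0.27} = -0.6128, z_{0.78} = 0.7722.
So -2.8 = μ − 0.6128σ and -1.2 = μ + 0.7722σ.
Subtracting: σ = (-1.2 − -2.8)/(0.7722 − (-0.6128)) = 1.16.
Then μ = -2.8 − (-0.6128)·1.16 = -2.09.

μ = -2.09, σ = 1.16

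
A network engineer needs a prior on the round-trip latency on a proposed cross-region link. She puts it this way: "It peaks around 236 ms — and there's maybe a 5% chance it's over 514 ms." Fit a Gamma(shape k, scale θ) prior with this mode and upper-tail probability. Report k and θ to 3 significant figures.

k ≈ 5.54, θ ≈ 51.9

Gamma(k,θ) with k>1 has mode (k−1)θ, so θ = 236/(k−1).
Need P(X < 514) = 0.95 with θ tied to k this way. Start at k = 2, θ = 236: P(X<514) ≈ 0.640.
Too low — raise k to concentrate. Iterating converges to k ≈ 5.54.
Then θ = 236/(5.54−1) ≈ 51.9.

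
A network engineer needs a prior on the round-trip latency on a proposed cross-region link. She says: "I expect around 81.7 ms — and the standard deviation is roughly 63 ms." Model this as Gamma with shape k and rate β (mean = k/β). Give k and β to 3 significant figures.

k ≈ 1.68, β ≈ 0.0206

For Gamma(k, rate β): mean = k/β, variance = k/β², so CV = 1/√k.
CV = SD/mean = 63/81.7 = 0.7711, hence k = 1/CV² = 1.68.
Then β = k/mean = 1.68/81.7 = 0.0206.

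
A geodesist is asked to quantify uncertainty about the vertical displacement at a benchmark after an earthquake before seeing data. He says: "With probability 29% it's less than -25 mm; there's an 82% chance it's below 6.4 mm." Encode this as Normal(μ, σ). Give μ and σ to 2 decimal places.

μ = -13.17, σ = 21.38

The p-quantile of Normal(μ,σ) is μ + z_p·σ, with z_{0.29} = -0.5534 and z_{0.82} = 0.9154.
Eliminate σ: μ = (z₂·x₁ − z₁·x₂)/(z₂ − z₁) = (0.9154·-25 − (-0.5534)·6.4)/1.469 = -13.17.
Then σ = (x₂ − x₁)/(z₂ − z₁) = (6.4 − -25)/1.469 = 21.38.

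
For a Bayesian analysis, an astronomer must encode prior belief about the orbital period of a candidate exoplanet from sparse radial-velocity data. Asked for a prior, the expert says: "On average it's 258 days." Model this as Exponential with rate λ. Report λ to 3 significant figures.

λ ≈ 0.00388

Exponential mean = 1/λ, so λ = 1/258.0 = 0.00388.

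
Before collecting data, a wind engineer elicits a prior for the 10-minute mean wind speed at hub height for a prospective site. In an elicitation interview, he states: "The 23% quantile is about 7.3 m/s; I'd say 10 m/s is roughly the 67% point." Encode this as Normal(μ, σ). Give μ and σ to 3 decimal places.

For Normal(μ,σ), the p-quantile is μ + z_p·σ. Here z_{0.23} = -0.7388, z_{0.67} = 0.4399.
So 7.3 = μ − 0.7388σ and 10 = μ + 0.4399σ.
Subtracting: σ = (10 − 7.3)/(0.4399 − (-0.7388)) = 2.291.
Then μ = 7.3 − (-0.7388)·2.291 = 8.992.

μ = 8.992, σ = 2.291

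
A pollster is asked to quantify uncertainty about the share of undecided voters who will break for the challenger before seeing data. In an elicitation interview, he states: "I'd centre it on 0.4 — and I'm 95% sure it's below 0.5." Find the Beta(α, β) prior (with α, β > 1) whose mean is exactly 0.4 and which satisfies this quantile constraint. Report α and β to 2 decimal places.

With mean 0.4 fixed, write α = 0.4s, β = 0.6s where s = α+β.
Need P(θ < 0.5) = 0.95 under Beta(0.4s, 0.6s). Normal approximation: (q−m)/√(m(1−m)/s) ≈ z_{0.95} = 1.64, so s ≈ 0.4·0.6·(1.64)²/(0.5−0.4)² = 64.9.
At s = 64.9: P(θ<0.5) ≈ 0.948. Adjusting to match 0.95 gives s ≈ 66.33.
So α = 0.4·66.33 ≈ 26.53, β = 0.6·66.33 ≈ 39.80.

α ≈ 26.53, β ≈ 39.80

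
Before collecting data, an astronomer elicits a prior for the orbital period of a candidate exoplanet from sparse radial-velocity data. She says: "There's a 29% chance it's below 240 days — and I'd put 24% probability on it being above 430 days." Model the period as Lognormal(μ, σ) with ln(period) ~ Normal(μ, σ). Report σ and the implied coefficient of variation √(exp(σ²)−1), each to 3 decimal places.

σ ≈ 0.463, CV ≈ 0.489

If T ~ Lognormal(μ,σ) then ln T ~ Normal(μ,σ), so the p-quantile of ln T is μ + z_p·σ.
ln(240) = 5.481 and ln(430) = 6.064; z_{0.29} = -0.5534, z_{0.76} = 0.7063.
σ = (6.064 − 5.481)/(0.7063 − (-0.5534)) = 0.463.
μ = 5.481 − (-0.5534)·0.463 = 5.737.
CV = √(exp(σ²)−1) = √(exp(0.2143)−1) = 0.489.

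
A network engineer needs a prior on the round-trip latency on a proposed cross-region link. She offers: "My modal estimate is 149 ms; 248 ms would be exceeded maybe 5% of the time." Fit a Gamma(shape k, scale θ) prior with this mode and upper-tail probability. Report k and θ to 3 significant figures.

k ≈ 11.8, θ ≈ 13.8

Gamma(k,θ) with k>1 has mode (k−1)θ, so θ = 149/(k−1).
Need P(X < 248) = 0.95 with θ tied to k this way. Start at k = 2, θ = 149: P(X<248) ≈ 0.496.
Too low — raise k to concentrate. Iterating converges to k ≈ 11.8.
Then θ = 149/(11.8−1) ≈ 13.8.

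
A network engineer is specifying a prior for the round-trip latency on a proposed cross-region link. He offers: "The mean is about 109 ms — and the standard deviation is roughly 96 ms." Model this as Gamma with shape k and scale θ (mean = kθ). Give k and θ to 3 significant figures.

k ≈ 1.29, θ ≈ 84.6

For Gamma(k, scale θ): mean = kθ, variance = kθ², so CV = 1/√k.
CV = SD/mean = 96/109 = 0.8807, hence k = 1/CV² = 1.29.
Then θ = mean/k = 109/1.29 = 84.6.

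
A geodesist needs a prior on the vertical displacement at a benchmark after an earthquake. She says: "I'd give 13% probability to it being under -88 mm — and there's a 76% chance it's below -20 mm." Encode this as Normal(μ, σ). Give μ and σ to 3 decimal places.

For Normal(μ,σ), the p-quantile is μ + z_p·σ. Here z_{0.13} = -1.126, z_{0.76} = 0.7063.
So -88 = μ − 1.126σ and -20 = μ + 0.7063σ.
Subtracting: σ = (-20 − -88)/(0.7063 − (-1.126)) = 37.104.
Then μ = -88 − (-1.126)·37.104 = -46.207.

μ = -46.207, σ = 37.104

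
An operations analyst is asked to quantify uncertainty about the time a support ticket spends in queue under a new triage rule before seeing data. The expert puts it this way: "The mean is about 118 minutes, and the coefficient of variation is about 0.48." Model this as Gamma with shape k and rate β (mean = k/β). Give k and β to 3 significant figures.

k ≈ 4.34, β ≈ 0.0368

For Gamma(k, rate β): mean = k/β, variance = k/β², so CV = 1/√k.
CV = 0.48, hence k = 1/CV² = 4.34.
Then β = k/mean = 4.34/118 = 0.0368.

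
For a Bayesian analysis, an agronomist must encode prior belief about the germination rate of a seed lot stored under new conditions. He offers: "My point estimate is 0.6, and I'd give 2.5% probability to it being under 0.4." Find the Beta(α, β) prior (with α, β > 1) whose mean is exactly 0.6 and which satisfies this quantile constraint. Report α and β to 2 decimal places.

α ≈ 14.11, β ≈ 9.40

With mean 0.6 fixed, write α = 0.6s, β = 0.4s where s = α+β.
Need P(θ < 0.4) = 0.025 under Beta(0.6s, 0.4s). Normal approximation: (q−m)/√(m(1−m)/s) ≈ z_{0.025} = -1.96, so s ≈ 0.6·0.4·(-1.96)²/(0.4−0.6)² = 23.0.
At s = 23.0: P(θ<0.4) ≈ 0.026. Adjusting to match 0.025 gives s ≈ 23.51.
So α = 0.6·23.51 ≈ 14.11, β = 0.4·23.51 ≈ 9.40.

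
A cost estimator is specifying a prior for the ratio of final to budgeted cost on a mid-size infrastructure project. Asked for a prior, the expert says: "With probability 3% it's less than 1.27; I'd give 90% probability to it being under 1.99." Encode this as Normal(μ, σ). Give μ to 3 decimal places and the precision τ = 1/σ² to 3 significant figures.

For Normal(μ,σ), the p-quantile is μ + z_p·σ. Here z_{0.03} = -1.881, z_{0.9} = 1.282.
So 1.27 = μ − 1.881σ and 1.99 = μ + 1.282σ.
Subtracting: σ = (1.99 − 1.27)/(1.282 − (-1.881)) = 0.228.
Then μ = 1.27 − (-1.881)·0.228 = 1.698.
Precision τ = 1/σ² = 1/0.2277² = 19.3.

μ = 1.698, τ = 19.3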